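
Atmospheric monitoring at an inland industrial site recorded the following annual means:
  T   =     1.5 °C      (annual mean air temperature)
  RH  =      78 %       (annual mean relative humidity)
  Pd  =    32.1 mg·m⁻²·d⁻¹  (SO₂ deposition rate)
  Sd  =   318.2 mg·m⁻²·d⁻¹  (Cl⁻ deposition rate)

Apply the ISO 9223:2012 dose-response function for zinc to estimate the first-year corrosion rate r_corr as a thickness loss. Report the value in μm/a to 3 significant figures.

r_corr = 2.54 μm/a

zinc: temperature factor f = +0.038·(-8.5) = -0.3230
  SO₂ term: 0.0129·32.1^0.44·exp(0.046·78-0.3230) = 1.554
  Sd branch = 0.0175·Sd^0.57·e^(0.008·RH+0.085·T) = 0.9907 μm/a
  r_corr = 1.554 + 0.9907 = 2.545 μm/a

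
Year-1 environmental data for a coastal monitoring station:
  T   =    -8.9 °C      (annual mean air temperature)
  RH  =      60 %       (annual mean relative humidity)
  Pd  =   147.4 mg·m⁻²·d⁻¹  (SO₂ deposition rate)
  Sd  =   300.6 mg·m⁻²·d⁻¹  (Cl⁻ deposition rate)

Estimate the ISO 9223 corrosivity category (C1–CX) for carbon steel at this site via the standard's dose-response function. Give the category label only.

carbon steel: f(T) = +0.150·(T−10) [T≤10 °C] = -2.8350
  Pd branch = 1.77·Pd^0.52·e^(0.02·RH+f) = 4.629 μm/a
  Cl⁻ term: 0.102·300.6^0.62·exp(0.033·60+0.04·-8.9) = 17.79
  sum: 4.629 + 17.79 → r_corr = 22.42 μm/a
22.4 μm/a falls in (1.3, 25] for carbon steel → category C2

C2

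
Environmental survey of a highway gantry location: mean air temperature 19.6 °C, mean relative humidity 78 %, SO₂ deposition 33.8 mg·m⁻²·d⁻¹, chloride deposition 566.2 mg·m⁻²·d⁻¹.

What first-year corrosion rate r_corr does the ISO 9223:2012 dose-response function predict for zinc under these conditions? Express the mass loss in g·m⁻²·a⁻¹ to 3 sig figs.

zinc: temperature factor f = -0.071·(9.6) = -0.6816
  sulphur-dioxide contribution → 1.111 μm/a
  chloride contribution → 6.409 μm/a
  total first-year rate 7.519 μm/a
Convert to mass loss: 7.519 μm/a × 7.14 g/cm³ = 53.69 g·m⁻²·a⁻¹

r_corr = 53.7 g·m⁻²·a⁻¹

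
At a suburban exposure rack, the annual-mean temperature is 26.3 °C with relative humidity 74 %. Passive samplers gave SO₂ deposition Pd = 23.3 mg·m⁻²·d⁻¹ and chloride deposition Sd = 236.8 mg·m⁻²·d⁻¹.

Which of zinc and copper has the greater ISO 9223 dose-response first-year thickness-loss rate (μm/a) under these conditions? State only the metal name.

zinc: temperature factor f = -0.071·(16.3) = -1.1573
  Pd branch = 0.0129·Pd^0.44·e^(0.046·RH+f) = 0.4875 μm/a
  Sd branch = 0.0175·Sd^0.57·e^(0.008·RH+0.085·T) = 6.674 μm/a
  sum: 0.4875 + 6.674 → r_corr = 7.162 μm/a
copper: T>10 °C ⇒ hinge -0.080·(26.3−10) = -1.3040
  Pd branch = 0.0053·Pd^0.26·e^(0.059·RH+f) = 0.2568 μm/a
  Cl⁻ term: 0.01025·236.8^0.27·exp(0.036·74+0.049·26.3) = 2.336
  r_corr = 0.2568 + 2.336 = 2.593 μm/a
Ordering by μm/a: zinc (7.16) > copper (2.59)

zinc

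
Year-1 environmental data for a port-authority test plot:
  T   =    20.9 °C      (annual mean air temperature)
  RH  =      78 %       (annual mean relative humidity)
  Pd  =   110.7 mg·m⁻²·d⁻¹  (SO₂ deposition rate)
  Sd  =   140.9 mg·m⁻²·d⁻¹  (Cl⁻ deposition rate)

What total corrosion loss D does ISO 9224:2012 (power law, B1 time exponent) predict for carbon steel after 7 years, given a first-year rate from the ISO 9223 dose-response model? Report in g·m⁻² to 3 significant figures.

carbon steel: f(T) = -0.054·(T−10) [T>10 °C] = -0.5886
  SO₂ term: 1.77·110.7^0.52·exp(0.02·78-0.5886) = 54.05
  Cl⁻ term: 0.102·140.9^0.62·exp(0.033·78+0.04·20.9) = 66.35
  sum: 54.05 + 66.35 → r_corr = 120.4 μm/a
ISO 9224: D(t) = r_corr · t^b with b = 0.523 (carbon steel, B1)
  D(7) = 120.4 × 7^0.523 = 120.4 × 2.767 = 333.1 μm
  Mass loss = 333.1 μm × 7.85 g/cm³ = 2615 g·m⁻²

D(7) = 2.62e+03 g·m⁻²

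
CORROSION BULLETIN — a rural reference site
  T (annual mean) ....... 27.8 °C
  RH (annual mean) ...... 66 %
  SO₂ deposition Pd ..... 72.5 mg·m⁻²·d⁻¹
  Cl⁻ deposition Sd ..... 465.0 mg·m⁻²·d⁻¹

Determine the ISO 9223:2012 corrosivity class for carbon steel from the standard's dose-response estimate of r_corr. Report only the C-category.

C5

carbon steel: T>10 °C ⇒ hinge -0.054·(27.8−10) = -0.9612
  sulphur-dioxide contribution → 23.51 μm/a
  chloride contribution → 123.4 μm/a
  ⇒ r_corr(carbon steel) = 146.9 μm/a
Category bounds: 80…200 μm/a bracket r_corr ⇒ C5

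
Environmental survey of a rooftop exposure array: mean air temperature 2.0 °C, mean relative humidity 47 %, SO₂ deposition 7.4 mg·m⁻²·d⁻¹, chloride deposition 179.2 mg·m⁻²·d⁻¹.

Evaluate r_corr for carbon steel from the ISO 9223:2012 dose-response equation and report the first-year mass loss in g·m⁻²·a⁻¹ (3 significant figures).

r_corr = 132 g·m⁻²·a⁻¹

carbon steel: f(T) = +0.150·(T−10) [T≤10 °C] = -1.2000
  sulphur-dioxide contribution → 3.864 μm/a
  chloride contribution → 13 μm/a
  total first-year rate 16.87 μm/a
Convert to mass loss: 16.87 μm/a × 7.85 g/cm³ = 132.4 g·m⁻²·a⁻¹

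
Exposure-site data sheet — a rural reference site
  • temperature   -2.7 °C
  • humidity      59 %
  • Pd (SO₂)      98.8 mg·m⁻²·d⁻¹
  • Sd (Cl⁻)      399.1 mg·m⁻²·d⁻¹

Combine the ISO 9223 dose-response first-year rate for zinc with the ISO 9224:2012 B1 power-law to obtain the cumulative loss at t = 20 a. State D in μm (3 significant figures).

D(20) = 18.1 μm

zinc: T≤10 °C ⇒ hinge +0.038·(-2.7−10) = -0.4826
  sulphur-dioxide contribution → 0.9065 μm/a
  chloride contribution → 0.6776 μm/a
  total first-year rate 1.584 μm/a
ISO 9224: D(t) = r_corr · t^b with b = 0.813 (zinc, B1)
  D(20) = 1.584 × 20^0.813 = 1.584 × 11.42 = 18.09 μm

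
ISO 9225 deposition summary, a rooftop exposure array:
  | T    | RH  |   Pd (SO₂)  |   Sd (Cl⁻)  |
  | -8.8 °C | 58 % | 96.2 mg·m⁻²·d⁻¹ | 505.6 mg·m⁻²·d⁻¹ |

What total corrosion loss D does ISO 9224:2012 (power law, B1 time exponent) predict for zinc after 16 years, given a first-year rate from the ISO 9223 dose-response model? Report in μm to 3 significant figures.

D(16) = 10.8 μm

zinc: T≤10 °C ⇒ hinge +0.038·(-8.8−10) = -0.7144
  Pd branch = 0.0129·Pd^0.44·e^(0.046·RH+f) = 0.6786 μm/a
  Cl⁻ term: 0.0175·505.6^0.57·exp(0.008·58+0.085·-8.8) = 0.458
  r_corr = 0.6786 + 0.458 = 1.137 μm/a
ISO 9224: D(t) = r_corr · t^b with b = 0.813 (zinc, B1)
  D(16) = 1.137 × 16^0.813 = 1.137 × 9.527 = 10.83 μm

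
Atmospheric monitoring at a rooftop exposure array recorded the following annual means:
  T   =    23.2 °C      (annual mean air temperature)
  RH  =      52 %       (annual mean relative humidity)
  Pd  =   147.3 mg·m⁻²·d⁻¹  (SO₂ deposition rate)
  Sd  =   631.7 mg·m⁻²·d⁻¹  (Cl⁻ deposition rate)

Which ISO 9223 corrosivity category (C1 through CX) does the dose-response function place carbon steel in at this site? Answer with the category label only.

carbon steel: temperature factor f = -0.054·(13.2) = -0.7128
  SO₂ term: 1.77·147.3^0.52·exp(0.02·52-0.7128) = 32.93
  Cl⁻ term: 0.102·631.7^0.62·exp(0.033·52+0.04·23.2) = 78.2
  sum: 32.93 + 78.2 → r_corr = 111.1 μm/a
111 μm/a falls in (80, 200] for carbon steel → category C5

C5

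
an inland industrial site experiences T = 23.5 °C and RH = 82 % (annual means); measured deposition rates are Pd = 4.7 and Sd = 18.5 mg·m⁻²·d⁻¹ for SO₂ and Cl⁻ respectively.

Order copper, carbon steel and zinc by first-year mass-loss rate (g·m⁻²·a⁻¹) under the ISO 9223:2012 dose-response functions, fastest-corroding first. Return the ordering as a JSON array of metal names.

copper: temperature factor f = -0.080·(13.5) = -1.0800
  Pd branch = 0.0053·Pd^0.26·e^(0.059·RH+f) = 0.3397 μm/a
  Cl⁻ term: 0.01025·18.5^0.27·exp(0.036·82+0.049·23.5) = 1.365
  sum: 0.3397 + 1.365 → r_corr = 1.704 μm/a
  mass loss = 1.704 μm/a × 8.96 g/cm³ = 15.27 g·m⁻²·a⁻¹
carbon steel: temperature factor f = -0.054·(13.5) = -0.7290
  Pd branch = 1.77·Pd^0.52·e^(0.02·RH+f) = 9.843 μm/a
  Sd branch = 0.102·Sd^0.62·e^(0.033·RH+0.04·T) = 23.86 μm/a
  sum: 9.843 + 23.86 → r_corr = 33.7 μm/a
  mass loss = 33.7 μm/a × 7.85 g/cm³ = 264.6 g·m⁻²·a⁻¹
zinc: f(T) = -0.071·(T−10) [T>10 °C] = -0.9585
  SO₂ term: 0.0129·4.7^0.44·exp(0.046·82-0.9585) = 0.4248
  Cl⁻ term: 0.0175·18.5^0.57·exp(0.008·82+0.085·23.5) = 1.311
  sum: 0.4248 + 1.311 → r_corr = 1.736 μm/a
  mass loss = 1.736 μm/a × 7.14 g/cm³ = 12.4 g·m⁻²·a⁻¹
Ordering by g·m⁻²·a⁻¹: carbon steel (265) > copper (15.3) > zinc (12.4)

["carbon steel", "copper", "zinc"]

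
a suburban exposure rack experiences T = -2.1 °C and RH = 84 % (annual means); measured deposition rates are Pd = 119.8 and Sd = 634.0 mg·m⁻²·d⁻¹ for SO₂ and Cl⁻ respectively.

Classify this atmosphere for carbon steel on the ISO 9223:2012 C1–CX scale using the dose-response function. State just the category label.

carbon steel: f(T) = +0.150·(T−10) [T≤10 °C] = -1.8150
  SO₂ term: 1.77·119.8^0.52·exp(0.02·84-1.8150) = 18.63
  Sd branch = 0.102·Sd^0.62·e^(0.033·RH+0.04·T) = 81.9 μm/a
  sum: 18.63 + 81.9 → r_corr = 100.5 μm/a
ISO 9223 Table 2 (carbon steel): 80 < 101 ≤ 200 μm/a ⇒ C5

C5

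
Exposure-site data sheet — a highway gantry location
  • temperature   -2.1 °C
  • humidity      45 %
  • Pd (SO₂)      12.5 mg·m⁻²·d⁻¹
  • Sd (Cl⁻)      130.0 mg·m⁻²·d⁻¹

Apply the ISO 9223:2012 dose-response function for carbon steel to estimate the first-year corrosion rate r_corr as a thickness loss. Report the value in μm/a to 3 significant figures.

r_corr = 11.1 μm/a

carbon steel: temperature factor f = +0.150·(-12.1) = -1.8150
  SO₂ term: 1.77·12.5^0.52·exp(0.02·45-1.8150) = 2.636
  Sd branch = 0.102·Sd^0.62·e^(0.033·RH+0.04·T) = 8.466 μm/a
  sum: 2.636 + 8.466 → r_corr = 11.1 μm/a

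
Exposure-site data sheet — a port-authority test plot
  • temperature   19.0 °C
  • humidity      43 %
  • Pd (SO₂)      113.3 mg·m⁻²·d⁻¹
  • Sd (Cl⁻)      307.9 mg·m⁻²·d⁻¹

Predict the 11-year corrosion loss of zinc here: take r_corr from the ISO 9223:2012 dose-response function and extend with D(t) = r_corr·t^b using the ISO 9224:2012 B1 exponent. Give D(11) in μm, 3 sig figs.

D(11) = 25.6 μm

zinc: T>10 °C ⇒ hinge -0.071·(19.0−10) = -0.6390
  sulphur-dioxide contribution → 0.3944 μm/a
  chloride contribution → 3.252 μm/a
  ⇒ r_corr(zinc) = 3.647 μm/a
Power-law: D(11) = r_corr · 11^0.813
  D(11) = 3.647 × 11^0.813 = 3.647 × 7.025 = 25.62 μm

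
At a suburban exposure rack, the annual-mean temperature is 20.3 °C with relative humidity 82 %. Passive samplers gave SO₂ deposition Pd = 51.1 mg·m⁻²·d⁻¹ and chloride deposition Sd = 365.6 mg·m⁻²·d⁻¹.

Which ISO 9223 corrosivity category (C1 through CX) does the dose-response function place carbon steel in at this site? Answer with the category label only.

C5

carbon steel: T>10 °C ⇒ hinge -0.054·(20.3−10) = -0.5562
  SO₂ term: 1.77·51.1^0.52·exp(0.02·82-0.5562) = 40.46
  Sd branch = 0.102·Sd^0.62·e^(0.033·RH+0.04·T) = 133.5 μm/a
  sum: 40.46 + 133.5 → r_corr = 174 μm/a
ISO 9223 Table 2 (carbon steel): 80 < 174 ≤ 200 μm/a ⇒ C5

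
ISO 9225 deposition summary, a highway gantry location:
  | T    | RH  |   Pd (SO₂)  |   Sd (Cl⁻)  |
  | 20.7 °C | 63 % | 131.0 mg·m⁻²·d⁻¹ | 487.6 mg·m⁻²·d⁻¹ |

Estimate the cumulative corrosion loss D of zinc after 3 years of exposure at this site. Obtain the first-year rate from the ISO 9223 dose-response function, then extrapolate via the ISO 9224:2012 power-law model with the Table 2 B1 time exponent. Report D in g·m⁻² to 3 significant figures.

D(3) = 116 g·m⁻²

zinc: T>10 °C ⇒ hinge -0.071·(20.7−10) = -0.7597
  Pd branch = 0.0129·Pd^0.44·e^(0.046·RH+f) = 0.9351 μm/a
  Sd branch = 0.0175·Sd^0.57·e^(0.008·RH+0.085·T) = 5.731 μm/a
  sum: 0.9351 + 5.731 → r_corr = 6.666 μm/a
ISO 9224: D(t) = r_corr · t^b with b = 0.813 (zinc, B1)
  D(3) = 6.666 × 3^0.813 = 6.666 × 2.443 = 16.29 μm
  Mass loss = 16.29 μm × 7.14 g/cm³ = 116.3 g·m⁻²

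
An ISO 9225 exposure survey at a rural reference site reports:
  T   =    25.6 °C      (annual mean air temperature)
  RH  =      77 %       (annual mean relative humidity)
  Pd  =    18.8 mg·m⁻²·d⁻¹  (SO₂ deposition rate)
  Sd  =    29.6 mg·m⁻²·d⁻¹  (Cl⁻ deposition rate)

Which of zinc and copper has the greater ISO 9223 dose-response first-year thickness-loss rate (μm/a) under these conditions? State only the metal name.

zinc

zinc: temperature factor f = -0.071·(15.6) = -1.1076
  Pd branch = 0.0129·Pd^0.44·e^(0.046·RH+f) = 0.5351 μm/a
  Cl⁻ term: 0.0175·29.6^0.57·exp(0.008·77+0.085·25.6) = 1.969
  sum: 0.5351 + 1.969 → r_corr = 2.504 μm/a
copper: T>10 °C ⇒ hinge -0.080·(25.6−10) = -1.2480
  Pd branch = 0.0053·Pd^0.26·e^(0.059·RH+f) = 0.3066 μm/a
  Cl⁻ term: 0.01025·29.6^0.27·exp(0.036·77+0.049·25.6) = 1.434
  sum: 0.3066 + 1.434 → r_corr = 1.741 μm/a
Ordering by μm/a: zinc (2.5) > copper (1.74)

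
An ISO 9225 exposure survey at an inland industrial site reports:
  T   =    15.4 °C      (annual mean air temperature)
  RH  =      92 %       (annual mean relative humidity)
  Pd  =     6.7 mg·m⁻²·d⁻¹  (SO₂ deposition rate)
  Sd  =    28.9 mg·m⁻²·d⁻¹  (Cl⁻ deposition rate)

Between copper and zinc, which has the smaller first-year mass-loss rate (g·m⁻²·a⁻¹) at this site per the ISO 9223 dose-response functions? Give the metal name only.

copper: T>10 °C ⇒ hinge -0.080·(15.4−10) = -0.4320
  Pd branch = 0.0053·Pd^0.26·e^(0.059·RH+f) = 1.285 μm/a
  Sd branch = 0.01025·Sd^0.27·e^(0.036·RH+0.049·T) = 1.483 μm/a
  sum: 1.285 + 1.483 → r_corr = 2.768 μm/a
  mass loss = 2.768 μm/a × 8.96 g/cm³ = 24.8 g·m⁻²·a⁻¹
zinc: T>10 °C ⇒ hinge -0.071·(15.4−10) = -0.3834
  SO₂ term: 0.0129·6.7^0.44·exp(0.046·92-0.3834) = 1.398
  Sd branch = 0.0175·Sd^0.57·e^(0.008·RH+0.085·T) = 0.9202 μm/a
  r_corr = 1.398 + 0.9202 = 2.318 μm/a
  mass loss = 2.318 μm/a × 7.14 g/cm³ = 16.55 g·m⁻²·a⁻¹
Ordering by g·m⁻²·a⁻¹: copper (24.8) > zinc (16.6)

zinc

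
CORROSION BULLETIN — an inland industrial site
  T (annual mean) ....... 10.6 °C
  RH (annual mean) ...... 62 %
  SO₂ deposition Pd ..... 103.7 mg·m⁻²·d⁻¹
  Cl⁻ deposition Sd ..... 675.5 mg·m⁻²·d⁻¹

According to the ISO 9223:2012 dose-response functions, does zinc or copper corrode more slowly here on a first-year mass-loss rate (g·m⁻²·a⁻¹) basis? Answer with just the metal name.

zinc: temperature factor f = -0.071·(0.6) = -0.0426
  sulphur-dioxide contribution → 1.651 μm/a
  chloride contribution → 2.902 μm/a
  total first-year rate 4.552 μm/a
  mass loss = 4.552 μm/a × 7.14 g/cm³ = 32.5 g·m⁻²·a⁻¹
copper: T>10 °C ⇒ hinge -0.080·(10.6−10) = -0.0480
  sulphur-dioxide contribution → 0.6549 μm/a
  chloride contribution → 0.9325 μm/a
  ⇒ r_corr(copper) = 1.587 μm/a
  mass loss = 1.587 μm/a × 8.96 g/cm³ = 14.22 g·m⁻²·a⁻¹
Ordering by g·m⁻²·a⁻¹: zinc (32.5) > copper (14.2)

copper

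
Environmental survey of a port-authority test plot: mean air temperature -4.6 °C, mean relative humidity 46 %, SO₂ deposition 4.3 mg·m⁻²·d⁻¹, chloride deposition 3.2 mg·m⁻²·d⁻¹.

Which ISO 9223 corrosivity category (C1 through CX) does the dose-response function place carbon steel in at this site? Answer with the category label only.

C2

carbon steel: temperature factor f = +0.150·(-14.6) = -2.1900
  Pd branch = 1.77·Pd^0.52·e^(0.02·RH+f) = 1.061 μm/a
  Cl⁻ term: 0.102·3.2^0.62·exp(0.033·46+0.04·-4.6) = 0.7964
  r_corr = 1.061 + 0.7964 = 1.858 μm/a
Category bounds: 1.3…25 μm/a bracket r_corr ⇒ C2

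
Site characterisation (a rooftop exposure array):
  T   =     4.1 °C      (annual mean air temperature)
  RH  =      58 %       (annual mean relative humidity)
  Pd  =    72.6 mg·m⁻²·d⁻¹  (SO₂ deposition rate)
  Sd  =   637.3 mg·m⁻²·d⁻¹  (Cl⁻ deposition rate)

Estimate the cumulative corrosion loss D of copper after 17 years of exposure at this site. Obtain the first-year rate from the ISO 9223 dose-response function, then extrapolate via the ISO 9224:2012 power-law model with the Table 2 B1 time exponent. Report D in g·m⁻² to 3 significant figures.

D(17) = 48.2 g·m⁻²

copper: T≤10 °C ⇒ hinge +0.126·(4.1−10) = -0.7434
  sulphur-dioxide contribution → 0.2352 μm/a
  chloride contribution → 0.578 μm/a
  total first-year rate 0.8132 μm/a
ISO 9224: D(t) = r_corr · t^b with b = 0.667 (copper, B1)
  D(17) = 0.8132 × 17^0.667 = 0.8132 × 6.618 = 5.382 μm
  Mass loss = 5.382 μm × 8.96 g/cm³ = 48.22 g·m⁻²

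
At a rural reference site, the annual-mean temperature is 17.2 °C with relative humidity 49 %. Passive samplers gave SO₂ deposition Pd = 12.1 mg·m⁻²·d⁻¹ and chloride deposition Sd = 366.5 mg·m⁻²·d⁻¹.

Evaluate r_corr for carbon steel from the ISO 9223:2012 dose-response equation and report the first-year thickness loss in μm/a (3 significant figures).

r_corr = 51.4 μm/a

carbon steel: temperature factor f = -0.054·(7.2) = -0.3888
  Pd branch = 1.77·Pd^0.52·e^(0.02·RH+f) = 11.69 μm/a
  Cl⁻ term: 0.102·366.5^0.62·exp(0.033·49+0.04·17.2) = 39.75
  sum: 11.69 + 39.75 → r_corr = 51.44 μm/a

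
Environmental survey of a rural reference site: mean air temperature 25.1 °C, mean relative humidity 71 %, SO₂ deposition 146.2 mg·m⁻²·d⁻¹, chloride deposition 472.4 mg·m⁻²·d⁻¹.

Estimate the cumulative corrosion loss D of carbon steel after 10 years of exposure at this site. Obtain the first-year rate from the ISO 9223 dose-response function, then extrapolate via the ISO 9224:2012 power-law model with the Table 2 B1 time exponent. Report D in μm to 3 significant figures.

carbon steel: T>10 °C ⇒ hinge -0.054·(25.1−10) = -0.8154
  sulphur-dioxide contribution → 43.28 μm/a
  chloride contribution → 131.9 μm/a
  total first-year rate 175.2 μm/a
Power-law: D(10) = r_corr · 10^0.523
  D(10) = 175.2 × 10^0.523 = 175.2 × 3.334 = 584.1 μm

D(10) = 584 μm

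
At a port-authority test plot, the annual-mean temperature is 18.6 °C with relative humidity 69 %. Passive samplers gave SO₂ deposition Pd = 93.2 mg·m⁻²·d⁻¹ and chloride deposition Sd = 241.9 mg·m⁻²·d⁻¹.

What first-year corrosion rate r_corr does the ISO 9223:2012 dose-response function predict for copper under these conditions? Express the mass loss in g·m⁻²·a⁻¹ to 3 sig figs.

r_corr = 16.6 g·m⁻²·a⁻¹

copper: f(T) = -0.080·(T−10) [T>10 °C] = -0.6880
  sulphur-dioxide contribution → 0.5076 μm/a
  chloride contribution → 1.346 μm/a
  total first-year rate 1.853 μm/a
Convert to mass loss: 1.853 μm/a × 8.96 g/cm³ = 16.6 g·m⁻²·a⁻¹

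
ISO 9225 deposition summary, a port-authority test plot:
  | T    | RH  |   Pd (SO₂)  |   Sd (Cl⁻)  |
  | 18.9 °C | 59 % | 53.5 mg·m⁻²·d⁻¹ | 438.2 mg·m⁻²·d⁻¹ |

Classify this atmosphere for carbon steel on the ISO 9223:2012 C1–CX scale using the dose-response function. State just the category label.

C5

carbon steel: temperature factor f = -0.054·(8.9) = -0.4806
  sulphur-dioxide contribution → 28.21 μm/a
  chloride contribution → 66.12 μm/a
  total first-year rate 94.33 μm/a
Category bounds: 80…200 μm/a bracket r_corr ⇒ C5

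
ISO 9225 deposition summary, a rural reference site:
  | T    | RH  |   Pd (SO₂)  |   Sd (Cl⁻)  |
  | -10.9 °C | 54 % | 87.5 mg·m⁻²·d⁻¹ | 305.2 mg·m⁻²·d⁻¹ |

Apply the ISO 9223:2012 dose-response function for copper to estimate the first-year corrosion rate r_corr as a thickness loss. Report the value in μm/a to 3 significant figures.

r_corr = 0.226 μm/a

copper: T≤10 °C ⇒ hinge +0.126·(-10.9−10) = -2.6334
  sulphur-dioxide contribution → 0.02946 μm/a
  chloride contribution → 0.1967 μm/a
  total first-year rate 0.2262 μm/a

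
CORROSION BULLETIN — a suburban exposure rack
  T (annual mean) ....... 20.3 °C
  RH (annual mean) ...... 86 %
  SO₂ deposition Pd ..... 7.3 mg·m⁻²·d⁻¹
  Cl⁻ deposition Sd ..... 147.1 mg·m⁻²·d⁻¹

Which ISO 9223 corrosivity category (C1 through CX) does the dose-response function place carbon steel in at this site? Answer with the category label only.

carbon steel: T>10 °C ⇒ hinge -0.054·(20.3−10) = -0.5562
  sulphur-dioxide contribution → 15.93 μm/a
  chloride contribution → 86.64 μm/a
  ⇒ r_corr(carbon steel) = 102.6 μm/a
ISO 9223 Table 2 (carbon steel): 80 < 103 ≤ 200 μm/a ⇒ C5

C5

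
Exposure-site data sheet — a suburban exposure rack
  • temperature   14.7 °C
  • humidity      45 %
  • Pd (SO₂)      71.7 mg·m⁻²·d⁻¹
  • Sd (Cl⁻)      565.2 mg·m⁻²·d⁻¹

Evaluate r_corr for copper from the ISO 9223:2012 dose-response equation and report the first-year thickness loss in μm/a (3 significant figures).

copper: temperature factor f = -0.080·(4.7) = -0.3760
  sulphur-dioxide contribution → 0.1572 μm/a
  chloride contribution → 0.5891 μm/a
  ⇒ r_corr(copper) = 0.7463 μm/a

r_corr = 0.746 μm/a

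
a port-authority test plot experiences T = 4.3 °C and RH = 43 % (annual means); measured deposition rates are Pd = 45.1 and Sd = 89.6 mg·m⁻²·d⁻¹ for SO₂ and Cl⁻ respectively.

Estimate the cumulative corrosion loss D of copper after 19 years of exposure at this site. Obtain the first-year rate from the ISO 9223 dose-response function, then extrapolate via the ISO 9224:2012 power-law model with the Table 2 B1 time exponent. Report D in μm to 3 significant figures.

D(19) = 2.05 μm

copper: temperature factor f = +0.126·(-5.7) = -0.7182
  Pd branch = 0.0053·Pd^0.26·e^(0.059·RH+f) = 0.08795 μm/a
  Cl⁻ term: 0.01025·89.6^0.27·exp(0.036·43+0.049·4.3) = 0.2003
  r_corr = 0.08795 + 0.2003 = 0.2882 μm/a
ISO 9224: D(t) = r_corr · t^b with b = 0.667 (copper, B1)
  D(19) = 0.2882 × 19^0.667 = 0.2882 × 7.127 = 2.054 μm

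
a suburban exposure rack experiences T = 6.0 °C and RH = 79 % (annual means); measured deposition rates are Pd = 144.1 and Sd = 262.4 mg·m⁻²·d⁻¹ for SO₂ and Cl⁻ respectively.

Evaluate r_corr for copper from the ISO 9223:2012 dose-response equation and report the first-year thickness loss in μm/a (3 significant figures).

copper: f(T) = +0.126·(T−10) [T≤10 °C] = -0.5040
  Pd branch = 0.0053·Pd^0.26·e^(0.059·RH+f) = 1.233 μm/a
  Sd branch = 0.01025·Sd^0.27·e^(0.036·RH+0.049·T) = 1.063 μm/a
  sum: 1.233 + 1.063 → r_corr = 2.296 μm/a

r_corr = 2.30 μm/a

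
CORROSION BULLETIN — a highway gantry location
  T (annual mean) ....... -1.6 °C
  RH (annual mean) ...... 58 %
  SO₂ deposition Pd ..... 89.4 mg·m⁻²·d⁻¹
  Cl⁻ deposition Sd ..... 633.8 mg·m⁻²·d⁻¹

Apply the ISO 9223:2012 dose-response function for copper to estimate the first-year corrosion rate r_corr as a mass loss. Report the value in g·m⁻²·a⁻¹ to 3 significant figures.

r_corr = 5.00 g·m⁻²·a⁻¹

copper: T≤10 °C ⇒ hinge +0.126·(-1.6−10) = -1.4616
  Pd branch = 0.0053·Pd^0.26·e^(0.059·RH+f) = 0.1211 μm/a
  Cl⁻ term: 0.01025·633.8^0.27·exp(0.036·58+0.049·-1.6) = 0.4365
  sum: 0.1211 + 0.4365 → r_corr = 0.5576 μm/a
Convert to mass loss: 0.5576 μm/a × 8.96 g/cm³ = 4.996 g·m⁻²·a⁻¹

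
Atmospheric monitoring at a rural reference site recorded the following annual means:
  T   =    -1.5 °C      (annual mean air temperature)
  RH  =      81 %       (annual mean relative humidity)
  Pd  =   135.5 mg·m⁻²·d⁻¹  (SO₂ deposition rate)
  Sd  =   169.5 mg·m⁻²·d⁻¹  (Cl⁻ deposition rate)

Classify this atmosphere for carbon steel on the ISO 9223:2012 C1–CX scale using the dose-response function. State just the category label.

C4

carbon steel: T≤10 °C ⇒ hinge +0.150·(-1.5−10) = -1.7250
  SO₂ term: 1.77·135.5^0.52·exp(0.02·81-1.7250) = 20.46
  Sd branch = 0.102·Sd^0.62·e^(0.033·RH+0.04·T) = 33.53 μm/a
  sum: 20.46 + 33.53 → r_corr = 54 μm/a
Category bounds: 50…80 μm/a bracket r_corr ⇒ C4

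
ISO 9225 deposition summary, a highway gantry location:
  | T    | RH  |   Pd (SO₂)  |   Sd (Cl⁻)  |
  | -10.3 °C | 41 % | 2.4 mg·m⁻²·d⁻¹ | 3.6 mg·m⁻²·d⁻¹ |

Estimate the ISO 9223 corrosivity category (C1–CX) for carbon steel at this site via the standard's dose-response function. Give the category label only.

C1

carbon steel: temperature factor f = +0.150·(-20.3) = -3.0450
  sulphur-dioxide contribution → 0.3016 μm/a
  chloride contribution → 0.5783 μm/a
  total first-year rate 0.8799 μm/a
ISO 9223 Table 2 (carbon steel): 0 < 0.88 ≤ 1.3 μm/a ⇒ C1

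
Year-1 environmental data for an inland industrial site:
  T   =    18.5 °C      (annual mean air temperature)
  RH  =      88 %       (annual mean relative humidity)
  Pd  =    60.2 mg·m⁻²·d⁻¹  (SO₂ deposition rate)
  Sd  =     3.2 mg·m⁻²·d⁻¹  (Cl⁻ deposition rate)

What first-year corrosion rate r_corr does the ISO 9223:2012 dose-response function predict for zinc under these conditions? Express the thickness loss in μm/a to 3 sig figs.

r_corr = 2.78 μm/a

zinc: T>10 °C ⇒ hinge -0.071·(18.5−10) = -0.6035
  SO₂ term: 0.0129·60.2^0.44·exp(0.046·88-0.6035) = 2.452
  Cl⁻ term: 0.0175·3.2^0.57·exp(0.008·88+0.085·18.5) = 0.3309
  r_corr = 2.452 + 0.3309 = 2.783 μm/a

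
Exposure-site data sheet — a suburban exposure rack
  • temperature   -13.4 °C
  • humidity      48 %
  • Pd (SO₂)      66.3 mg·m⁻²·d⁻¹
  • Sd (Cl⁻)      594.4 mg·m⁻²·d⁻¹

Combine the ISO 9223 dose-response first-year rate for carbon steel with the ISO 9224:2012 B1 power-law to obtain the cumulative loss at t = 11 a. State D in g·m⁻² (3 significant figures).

D(11) = 454 g·m⁻²

carbon steel: temperature factor f = +0.150·(-23.4) = -3.5100
  Pd branch = 1.77·Pd^0.52·e^(0.02·RH+f) = 1.224 μm/a
  Cl⁻ term: 0.102·594.4^0.62·exp(0.033·48+0.04·-13.4) = 15.26
  r_corr = 1.224 + 15.26 = 16.49 μm/a
Long-term exponent b (ISO 9224 Table 2, B1) = 0.523
  D(11) = 16.49 × 11^0.523 = 16.49 × 3.505 = 57.78 μm
  Mass loss = 57.78 μm × 7.85 g/cm³ = 453.6 g·m⁻²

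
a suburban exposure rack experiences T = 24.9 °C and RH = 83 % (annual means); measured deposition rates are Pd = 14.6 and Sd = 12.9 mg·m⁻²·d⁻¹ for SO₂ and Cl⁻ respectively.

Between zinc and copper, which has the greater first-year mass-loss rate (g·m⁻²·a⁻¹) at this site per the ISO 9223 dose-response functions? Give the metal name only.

copper

zinc: T>10 °C ⇒ hinge -0.071·(24.9−10) = -1.0579
  sulphur-dioxide contribution → 0.6631 μm/a
  chloride contribution → 1.212 μm/a
  ⇒ r_corr(zinc) = 1.875 μm/a
  mass loss = 1.875 μm/a × 7.14 g/cm³ = 13.39 g·m⁻²·a⁻¹
copper: T>10 °C ⇒ hinge -0.080·(24.9−10) = -1.1920
  sulphur-dioxide contribution → 0.4326 μm/a
  chloride contribution → 1.374 μm/a
  ⇒ r_corr(copper) = 1.807 μm/a
  mass loss = 1.807 μm/a × 8.96 g/cm³ = 16.19 g·m⁻²·a⁻¹
Ordering by g·m⁻²·a⁻¹: copper (16.2) > zinc (13.4)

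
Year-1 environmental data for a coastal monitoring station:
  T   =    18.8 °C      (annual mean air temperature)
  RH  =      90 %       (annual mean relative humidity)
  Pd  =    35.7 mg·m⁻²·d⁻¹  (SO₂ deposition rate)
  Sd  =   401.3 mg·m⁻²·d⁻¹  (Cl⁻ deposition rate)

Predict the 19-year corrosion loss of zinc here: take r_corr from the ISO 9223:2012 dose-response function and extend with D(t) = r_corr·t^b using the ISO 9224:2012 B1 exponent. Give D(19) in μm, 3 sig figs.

D(19) = 82.2 μm

zinc: temperature factor f = -0.071·(8.8) = -0.6248
  Pd branch = 0.0129·Pd^0.44·e^(0.046·RH+f) = 2.091 μm/a
  Cl⁻ term: 0.0175·401.3^0.57·exp(0.008·90+0.085·18.8) = 5.416
  r_corr = 2.091 + 5.416 = 7.508 μm/a
Power-law: D(19) = r_corr · 19^0.813
  D(19) = 7.508 × 19^0.813 = 7.508 × 10.96 = 82.25 μm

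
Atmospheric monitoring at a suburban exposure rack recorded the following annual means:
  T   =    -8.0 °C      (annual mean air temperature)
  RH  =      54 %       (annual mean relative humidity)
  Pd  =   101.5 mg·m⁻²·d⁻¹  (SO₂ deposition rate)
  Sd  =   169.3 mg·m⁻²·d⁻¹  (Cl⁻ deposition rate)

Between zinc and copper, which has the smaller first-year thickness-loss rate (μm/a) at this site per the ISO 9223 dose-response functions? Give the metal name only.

zinc: f(T) = +0.038·(T−10) [T≤10 °C] = -0.6840
  sulphur-dioxide contribution → 0.5959 μm/a
  chloride contribution → 0.2545 μm/a
  total first-year rate 0.8504 μm/a
copper: temperature factor f = +0.126·(-18.0) = -2.2680
  sulphur-dioxide contribution → 0.04412 μm/a
  chloride contribution → 0.1934 μm/a
  total first-year rate 0.2375 μm/a
Ordering by μm/a: zinc (0.85) > copper (0.238)

copper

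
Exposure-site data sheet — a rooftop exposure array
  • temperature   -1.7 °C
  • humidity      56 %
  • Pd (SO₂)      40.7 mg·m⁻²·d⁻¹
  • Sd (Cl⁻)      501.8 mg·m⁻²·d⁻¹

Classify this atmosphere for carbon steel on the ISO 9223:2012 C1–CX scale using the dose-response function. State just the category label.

carbon steel: temperature factor f = +0.150·(-11.7) = -1.7550
  Pd branch = 1.77·Pd^0.52·e^(0.02·RH+f) = 6.444 μm/a
  Sd branch = 0.102·Sd^0.62·e^(0.033·RH+0.04·T) = 28.57 μm/a
  sum: 6.444 + 28.57 → r_corr = 35.02 μm/a
ISO 9223 Table 2 (carbon steel): 25 < 35 ≤ 50 μm/a ⇒ C3

C3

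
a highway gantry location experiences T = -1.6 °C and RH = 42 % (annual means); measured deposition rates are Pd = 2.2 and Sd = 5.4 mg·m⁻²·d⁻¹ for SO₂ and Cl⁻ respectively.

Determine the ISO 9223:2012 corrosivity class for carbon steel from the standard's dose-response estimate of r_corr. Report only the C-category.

carbon steel: f(T) = +0.150·(T−10) [T≤10 °C] = -1.7400
  Pd branch = 1.77·Pd^0.52·e^(0.02·RH+f) = 1.084 μm/a
  Cl⁻ term: 0.102·5.4^0.62·exp(0.033·42+0.04·-1.6) = 1.088
  r_corr = 1.084 + 1.088 = 2.173 μm/a
Category bounds: 1.3…25 μm/a bracket r_corr ⇒ C2

C2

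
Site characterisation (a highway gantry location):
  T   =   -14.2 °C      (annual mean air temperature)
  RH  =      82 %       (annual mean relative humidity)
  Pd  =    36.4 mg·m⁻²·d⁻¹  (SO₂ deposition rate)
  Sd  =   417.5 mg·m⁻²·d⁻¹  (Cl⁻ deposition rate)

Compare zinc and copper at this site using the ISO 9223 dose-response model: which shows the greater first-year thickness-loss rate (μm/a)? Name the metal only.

zinc: T≤10 °C ⇒ hinge +0.038·(-14.2−10) = -0.9196
  Pd branch = 0.0129·Pd^0.44·e^(0.046·RH+f) = 1.087 μm/a
  Sd branch = 0.0175·Sd^0.57·e^(0.008·RH+0.085·T) = 0.3144 μm/a
  r_corr = 1.087 + 0.3144 = 1.401 μm/a
copper: f(T) = +0.126·(T−10) [T≤10 °C] = -3.0492
  SO₂ term: 0.0053·36.4^0.26·exp(0.059·82-3.0492) = 0.08073
  Cl⁻ term: 0.01025·417.5^0.27·exp(0.036·82+0.049·-14.2) = 0.4991
  sum: 0.08073 + 0.4991 → r_corr = 0.5798 μm/a
Ordering by μm/a: zinc (1.4) > copper (0.58)

zinc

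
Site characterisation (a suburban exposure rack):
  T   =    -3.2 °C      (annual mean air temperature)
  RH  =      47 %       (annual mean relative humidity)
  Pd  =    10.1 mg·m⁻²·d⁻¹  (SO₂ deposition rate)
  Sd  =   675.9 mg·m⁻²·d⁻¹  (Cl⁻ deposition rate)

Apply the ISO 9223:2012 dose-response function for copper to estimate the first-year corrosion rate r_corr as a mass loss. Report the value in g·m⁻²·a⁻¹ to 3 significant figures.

copper: temperature factor f = +0.126·(-13.2) = -1.6632
  sulphur-dioxide contribution → 0.02933 μm/a
  chloride contribution → 0.2764 μm/a
  total first-year rate 0.3057 μm/a
Convert to mass loss: 0.3057 μm/a × 8.96 g/cm³ = 2.739 g·m⁻²·a⁻¹

r_corr = 2.74 g·m⁻²·a⁻¹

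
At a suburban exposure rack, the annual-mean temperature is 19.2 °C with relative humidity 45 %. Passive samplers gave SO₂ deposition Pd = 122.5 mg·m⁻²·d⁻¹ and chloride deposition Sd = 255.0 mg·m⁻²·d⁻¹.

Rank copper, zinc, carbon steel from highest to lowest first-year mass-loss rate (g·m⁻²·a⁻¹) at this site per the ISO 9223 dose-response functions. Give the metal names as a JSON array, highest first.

copper: temperature factor f = -0.080·(9.2) = -0.7360
  sulphur-dioxide contribution → 0.1261 μm/a
  chloride contribution → 0.5924 μm/a
  total first-year rate 0.7185 μm/a
  mass loss = 0.7185 μm/a × 8.96 g/cm³ = 6.438 g·m⁻²·a⁻¹
zinc: T>10 °C ⇒ hinge -0.071·(19.2−10) = -0.6532
  sulphur-dioxide contribution → 0.4412 μm/a
  chloride contribution → 3.019 μm/a
  ⇒ r_corr(zinc) = 3.46 μm/a
  mass loss = 3.46 μm/a × 7.14 g/cm³ = 24.71 g·m⁻²·a⁻¹
carbon steel: temperature factor f = -0.054·(9.2) = -0.4968
  sulphur-dioxide contribution → 32.28 μm/a
  chloride contribution → 30.14 μm/a
  ⇒ r_corr(carbon steel) = 62.42 μm/a
  mass loss = 62.42 μm/a × 7.85 g/cm³ = 490 g·m⁻²·a⁻¹
Ordering by g·m⁻²·a⁻¹: carbon steel (490) > zinc (24.7) > copper (6.44)

["carbon steel", "zinc", "copper"]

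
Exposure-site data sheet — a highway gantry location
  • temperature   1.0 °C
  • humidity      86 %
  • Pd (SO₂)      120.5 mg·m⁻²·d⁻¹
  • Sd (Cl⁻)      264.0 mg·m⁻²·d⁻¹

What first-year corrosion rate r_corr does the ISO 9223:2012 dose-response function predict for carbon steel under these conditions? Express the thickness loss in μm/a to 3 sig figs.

r_corr = 88.5 μm/a

carbon steel: f(T) = +0.150·(T−10) [T≤10 °C] = -1.3500
  sulphur-dioxide contribution → 30.96 μm/a
  chloride contribution → 57.53 μm/a
  total first-year rate 88.49 μm/a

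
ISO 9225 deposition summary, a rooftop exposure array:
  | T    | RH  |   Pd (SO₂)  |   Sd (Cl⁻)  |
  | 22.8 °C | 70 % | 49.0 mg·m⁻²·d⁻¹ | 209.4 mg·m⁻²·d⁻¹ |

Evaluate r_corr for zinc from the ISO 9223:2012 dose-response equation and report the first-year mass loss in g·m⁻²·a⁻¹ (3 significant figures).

r_corr = 37.1 g·m⁻²·a⁻¹

zinc: T>10 °C ⇒ hinge -0.071·(22.8−10) = -0.9088
  Pd branch = 0.0129·Pd^0.44·e^(0.046·RH+f) = 0.7211 μm/a
  Sd branch = 0.0175·Sd^0.57·e^(0.008·RH+0.085·T) = 4.476 μm/a
  r_corr = 0.7211 + 4.476 = 5.197 μm/a
Convert to mass loss: 5.197 μm/a × 7.14 g/cm³ = 37.11 g·m⁻²·a⁻¹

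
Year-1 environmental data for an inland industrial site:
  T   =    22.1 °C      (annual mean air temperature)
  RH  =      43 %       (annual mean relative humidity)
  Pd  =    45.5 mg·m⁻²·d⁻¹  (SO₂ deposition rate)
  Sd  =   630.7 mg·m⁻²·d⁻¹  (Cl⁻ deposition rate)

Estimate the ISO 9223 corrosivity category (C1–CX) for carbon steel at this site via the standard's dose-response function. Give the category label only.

carbon steel: T>10 °C ⇒ hinge -0.054·(22.1−10) = -0.6534
  sulphur-dioxide contribution → 15.84 μm/a
  chloride contribution → 55.55 μm/a
  ⇒ r_corr(carbon steel) = 71.39 μm/a
Category bounds: 50…80 μm/a bracket r_corr ⇒ C4

C4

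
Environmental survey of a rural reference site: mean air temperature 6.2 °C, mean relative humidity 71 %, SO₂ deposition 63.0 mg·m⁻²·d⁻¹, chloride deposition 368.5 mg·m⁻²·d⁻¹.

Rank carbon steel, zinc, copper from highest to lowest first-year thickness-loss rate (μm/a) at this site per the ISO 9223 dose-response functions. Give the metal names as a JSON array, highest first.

carbon steel: f(T) = +0.150·(T−10) [T≤10 °C] = -0.5700
  Pd branch = 1.77·Pd^0.52·e^(0.02·RH+f) = 35.71 μm/a
  Sd branch = 0.102·Sd^0.62·e^(0.033·RH+0.04·T) = 53.09 μm/a
  r_corr = 35.71 + 53.09 = 88.8 μm/a
zinc: f(T) = +0.038·(T−10) [T≤10 °C] = -0.1444
  Pd branch = 0.0129·Pd^0.44·e^(0.046·RH+f) = 1.811 μm/a
  Cl⁻ term: 0.0175·368.5^0.57·exp(0.008·71+0.085·6.2) = 1.519
  sum: 1.811 + 1.519 → r_corr = 3.33 μm/a
copper: T≤10 °C ⇒ hinge +0.126·(6.2−10) = -0.4788
  Pd branch = 0.0053·Pd^0.26·e^(0.059·RH+f) = 0.636 μm/a
  Cl⁻ term: 0.01025·368.5^0.27·exp(0.036·71+0.049·6.2) = 0.8824
  r_corr = 0.636 + 0.8824 = 1.518 μm/a
Ordering by μm/a: carbon steel (88.8) > zinc (3.33) > copper (1.52)

["carbon steel", "zinc", "copper"]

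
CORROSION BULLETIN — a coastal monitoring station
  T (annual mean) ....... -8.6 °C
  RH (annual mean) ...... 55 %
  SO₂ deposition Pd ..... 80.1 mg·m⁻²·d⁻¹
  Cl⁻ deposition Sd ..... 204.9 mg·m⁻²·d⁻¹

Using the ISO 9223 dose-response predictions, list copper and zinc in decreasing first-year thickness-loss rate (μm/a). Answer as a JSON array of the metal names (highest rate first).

copper: f(T) = +0.126·(T−10) [T≤10 °C] = -2.3436
  sulphur-dioxide contribution → 0.0408 μm/a
  chloride contribution → 0.205 μm/a
  ⇒ r_corr(copper) = 0.2458 μm/a
zinc: T≤10 °C ⇒ hinge +0.038·(-8.6−10) = -0.7068
  sulphur-dioxide contribution → 0.5495 μm/a
  chloride contribution → 0.2718 μm/a
  total first-year rate 0.8213 μm/a
Ordering by μm/a: zinc (0.821) > copper (0.246)

["zinc", "copper"]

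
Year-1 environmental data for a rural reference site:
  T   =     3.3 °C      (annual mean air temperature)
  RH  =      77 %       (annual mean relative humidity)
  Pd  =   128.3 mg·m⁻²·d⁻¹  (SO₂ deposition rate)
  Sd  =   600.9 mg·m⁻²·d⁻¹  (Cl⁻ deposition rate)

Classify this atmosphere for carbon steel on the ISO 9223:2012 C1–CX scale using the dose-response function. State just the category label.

C5

carbon steel: temperature factor f = +0.150·(-6.7) = -1.0050
  Pd branch = 1.77·Pd^0.52·e^(0.02·RH+f) = 37.72 μm/a
  Cl⁻ term: 0.102·600.9^0.62·exp(0.033·77+0.04·3.3) = 78.04
  r_corr = 37.72 + 78.04 = 115.8 μm/a
ISO 9223 Table 2 (carbon steel): 80 < 116 ≤ 200 μm/a ⇒ C5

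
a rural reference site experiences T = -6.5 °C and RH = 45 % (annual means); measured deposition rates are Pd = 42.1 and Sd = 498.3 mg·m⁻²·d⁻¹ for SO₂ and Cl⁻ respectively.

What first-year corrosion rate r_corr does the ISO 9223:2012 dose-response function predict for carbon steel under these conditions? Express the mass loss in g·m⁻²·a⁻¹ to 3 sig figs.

r_corr = 148 g·m⁻²·a⁻¹

carbon steel: temperature factor f = +0.150·(-16.5) = -2.4750
  sulphur-dioxide contribution → 2.562 μm/a
  chloride contribution → 16.33 μm/a
  total first-year rate 18.89 μm/a
Convert to mass loss: 18.89 μm/a × 7.85 g/cm³ = 148.3 g·m⁻²·a⁻¹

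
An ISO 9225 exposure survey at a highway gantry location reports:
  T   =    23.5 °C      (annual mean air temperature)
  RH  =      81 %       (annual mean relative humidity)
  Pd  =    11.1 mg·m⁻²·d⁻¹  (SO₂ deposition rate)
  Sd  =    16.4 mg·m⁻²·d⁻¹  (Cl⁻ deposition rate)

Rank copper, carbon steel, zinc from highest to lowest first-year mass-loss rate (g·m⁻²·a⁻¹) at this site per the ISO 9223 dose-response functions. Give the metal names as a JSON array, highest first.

["carbon steel", "copper", "zinc"]

copper: T>10 °C ⇒ hinge -0.080·(23.5−10) = -1.0800
  SO₂ term: 0.0053·11.1^0.26·exp(0.059·81-1.0800) = 0.4004
  Sd branch = 0.01025·Sd^0.27·e^(0.036·RH+0.049·T) = 1.274 μm/a
  sum: 0.4004 + 1.274 → r_corr = 1.675 μm/a
  mass loss = 1.675 μm/a × 8.96 g/cm³ = 15 g·m⁻²·a⁻¹
carbon steel: f(T) = -0.054·(T−10) [T>10 °C] = -0.7290
  SO₂ term: 1.77·11.1^0.52·exp(0.02·81-0.7290) = 15.08
  Sd branch = 0.102·Sd^0.62·e^(0.033·RH+0.04·T) = 21.42 μm/a
  sum: 15.08 + 21.42 → r_corr = 36.51 μm/a
  mass loss = 36.51 μm/a × 7.85 g/cm³ = 286.6 g·m⁻²·a⁻¹
zinc: f(T) = -0.071·(T−10) [T>10 °C] = -0.9585
  SO₂ term: 0.0129·11.1^0.44·exp(0.046·81-0.9585) = 0.5922
  Sd branch = 0.0175·Sd^0.57·e^(0.008·RH+0.085·T) = 1.215 μm/a
  r_corr = 0.5922 + 1.215 = 1.807 μm/a
  mass loss = 1.807 μm/a × 7.14 g/cm³ = 12.9 g·m⁻²·a⁻¹
Ordering by g·m⁻²·a⁻¹: carbon steel (287) > copper (15) > zinc (12.9)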